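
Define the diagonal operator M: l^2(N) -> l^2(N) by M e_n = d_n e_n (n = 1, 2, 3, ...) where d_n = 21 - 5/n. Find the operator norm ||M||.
||M|| = 21

For a diagonal operator on l^2 with entries d_n, ||M|| = sup_n |d_n|. Here d_1 = 16, d_2 = 37/2, ..., and d_n = 21 - 5/n increases monotonically toward 21. All terms lie in [16, 21), so |d_n| = d_n and the supremum is the limit 21, which is not attained by any individual d_n. Hence ||M|| = 21.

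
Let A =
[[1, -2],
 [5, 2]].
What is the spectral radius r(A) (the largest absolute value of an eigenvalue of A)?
r(A) = sqrt(12) ≈ 3.4641

The eigenvalues of A are the roots of its characteristic polynomial. With M = A (coefficients from the trace and determinant):
  p(λ) = det(λ I - M) = λ^2 - 3λ + 12.
For λ^2 - 3λ + 12 the discriminant is -39. It is negative, so the roots are the complex-conjugate pair λ = 3/2 ± (sqrt(39)/2) i ≈ 1.5 ± 3.1225i. For a conjugate pair the product of the roots equals the constant term, so |λ|^2 = 12 and |λ| = sqrt(12) ≈ 3.4641.
Thus the eigenvalues (to 4 decimals) are 1.5 ± 3.1225i (modulus 3.4641). The spectral radius is the largest modulus: r(A) = sqrt(12) ≈ 3.4641. (Cross-check: r(A) ≤ ||A||_2 ≈ 5.389; equality holds whenever A is normal, though it can also hold for some non-normal A.)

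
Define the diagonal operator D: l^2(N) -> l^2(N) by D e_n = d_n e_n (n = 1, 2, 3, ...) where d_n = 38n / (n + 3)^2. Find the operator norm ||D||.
||D|| = 19/6 (attained at n = 3)

For D diagonal, ||D|| = sup_n |d_n|. Treat f(x) = 38x / (x + 3)^2 for real x > 0. By the quotient rule, f'(x) = 38(3 - x)/(x + 3)^3, which is positive for x < 3 and negative for x > 3. So f has a unique maximum at x = 3, and since 3 is a positive integer, the supremum over n ≥ 1 is attained at n = 3: d_3 = 38·3/(3 + 3)^2 = 38·3/36 = 19/6. Hence ||D|| = 19/6.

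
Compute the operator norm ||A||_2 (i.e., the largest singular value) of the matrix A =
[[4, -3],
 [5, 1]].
||A||_2 = sqrt((51 + sqrt(1157))/2) ≈ 6.5198 (= sqrt(largest eigenvalue of A^T A))

||A||_2 = sigma_max(A) = sqrt(lambda_max(A^T A)). Form the symmetric matrix M = A^T A =
[[41, -7],
 [-7, 10]].
Its characteristic polynomial (trace, determinant of M give the coefficients) is
  p(λ) = det(λ I - M) = λ^2 - 51λ + 361.
For λ^2 - 51λ + 361 the discriminant is 1157. It is nonnegative but not a perfect square, so the roots are real and irrational: λ = (51 ± sqrt(1157))/2 ≈ 42.5074, 8.4926.
So the eigenvalues of A^T A are ≈ 8.4926, 42.5074 (all ≥ 0, as they must be for A^T A). The largest is λ_max = (51 + sqrt(1157))/2 ≈ 42.5074, hence ||A||_2 = sqrt(λ_max) = sqrt((51 + sqrt(1157))/2) ≈ 6.5198.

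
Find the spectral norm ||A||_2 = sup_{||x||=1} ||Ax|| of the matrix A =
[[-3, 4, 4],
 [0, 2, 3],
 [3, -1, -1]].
||A||_2 ≈ 7.6085 (= sqrt(largest eigenvalue of A^T A))

||A||_2 = sigma_max(A) = sqrt(lambda_max(A^T A)). Form the symmetric matrix M = A^T A =
[[18, -15, -15],
 [-15, 21, 23],
 [-15, 23, 26]].
Its characteristic polynomial (trace, sum of principal 2x2 minors, determinant of M give the coefficients) is
  p(λ) = det(λ I - M) = λ^3 - 65λ^2 + 413λ - 81.
No integer candidate from the rational root theorem (±divisors of 81) is a root, so the roots are irrational. The cubic discriminant is Δ = 388858400 > 0, so there are three distinct real roots. p(0) = -81 and p(1) = 268 have opposite signs, so a root lies in (0, 1); Newton's method refines it to λ ≈ 0.2026. p(6) = 273 and p(7) = -32 have opposite signs, so a root lies in (6, 7); Newton's method refines it to λ ≈ 6.9075. p(57) = -2532 and p(58) = 325 have opposite signs, so a root lies in (57, 58); Newton's method refines it to λ ≈ 57.8899. Check (Vieta): the three roots sum to 65, matching tr M = 65.
So the eigenvalues of A^T A are ≈ 0.2026, 6.9075, 57.8899 (all ≥ 0, as they must be for A^T A). The largest is λ_max ≈ 57.8899, hence ||A||_2 = sqrt(λ_max) ≈ 7.6085.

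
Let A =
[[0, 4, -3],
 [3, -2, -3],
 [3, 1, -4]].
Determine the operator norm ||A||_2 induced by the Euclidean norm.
||A||_2 ≈ 7.0724 (= sqrt(largest eigenvalue of A^T A))

||A||_2 = sigma_max(A) = sqrt(lambda_max(A^T A)). Form the symmetric matrix M = A^T A =
[[18, -3, -21],
 [-3, 21, -10],
 [-21, -10, 34]].
Its characteristic polynomial (trace, sum of principal 2x2 minors, determinant of M give the coefficients) is
  p(λ) = det(λ I - M) = λ^3 - 73λ^2 + 1154λ - 225.
No integer candidate from the rational root theorem (±divisors of 225) is a root, so the roots are irrational. The cubic discriminant is Δ = 939211433 > 0, so there are three distinct real roots. p(0) = -225 and p(1) = 857 have opposite signs, so a root lies in (0, 1); Newton's method refines it to λ ≈ 0.1974. p(22) = 479 and p(23) = -133 have opposite signs, so a root lies in (22, 23); Newton's method refines it to λ ≈ 22.7841. p(50) = -25 and p(51) = 1407 have opposite signs, so a root lies in (50, 51); Newton's method refines it to λ ≈ 50.0184. Check (Vieta): the three roots sum to 73, matching tr M = 73.
So the eigenvalues of A^T A are ≈ 0.1974, 22.7841, 50.0184 (all ≥ 0, as they must be for A^T A). The largest is λ_max ≈ 50.0184, hence ||A||_2 = sqrt(λ_max) ≈ 7.0724.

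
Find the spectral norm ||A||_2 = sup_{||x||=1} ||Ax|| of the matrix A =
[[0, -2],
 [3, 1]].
||A||_2 = sqrt((14 + sqrt(52))/2) ≈ 3.2566 (= sqrt(largest eigenvalue of A^T A))

||A||_2 = sigma_max(A) = sqrt(lambda_max(A^T A)). Form the symmetric matrix M = A^T A =
[[9, 3],
 [3, 5]].
Its characteristic polynomial (trace, determinant of M give the coefficients) is
  p(λ) = det(λ I - M) = λ^2 - 14λ + 36.
For λ^2 - 14λ + 36 the discriminant is 52. It is nonnegative but not a perfect square, so the roots are real and irrational: λ = (14 ± sqrt(52))/2 ≈ 10.6056, 3.3944.
So the eigenvalues of A^T A are ≈ 3.3944, 10.6056 (all ≥ 0, as they must be for A^T A). The largest is λ_max = (14 + sqrt(52))/2 ≈ 10.6056, hence ||A||_2 = sqrt(λ_max) = sqrt((14 + sqrt(52))/2) ≈ 3.2566.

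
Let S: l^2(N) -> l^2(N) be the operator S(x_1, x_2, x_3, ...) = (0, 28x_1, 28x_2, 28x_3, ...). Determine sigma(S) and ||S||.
sigma(S) = closed disk {z in C : |z| ≤ 28}; ||S|| = 28

Note S = 28·U where U is the unit right shift (U x)_k = x_{k-1} (with x_0 := 0); so ||S|| = 28||U|| and sigma(S) = 28·sigma(U). ||S x||^2 = sum_{k≥1} |28x_k|^2 = 784||x||^2, so ||S|| = 28 and sigma(S) ⊂ {|z| ≤ 28}. For any |lambda| < 28, the equation (S - lambda I) x = 0 forces x_1 = 0, then 28x_k = lambda x_{k+1} ⇒ x = 0, so S has no eigenvalues. But (S - lambda I) is not surjective for |lambda| < 28: solving (S - lambda I) x = e_1 would require x_n proportional to (lambda/28)^(-n), which is not in l^2. So every |lambda| < 28 lies in the residual spectrum. The boundary |lambda| = 28 is in the approximate point spectrum (the spectrum is closed). Hence sigma(S) is the closed disk of radius 28.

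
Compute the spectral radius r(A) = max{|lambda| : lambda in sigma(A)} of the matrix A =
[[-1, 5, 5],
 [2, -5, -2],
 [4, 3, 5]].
r(A) ≈ 7.0878

The eigenvalues of A are the roots of its characteristic polynomial. With M = A (coefficients from the trace, the sum of principal 2x2 minors, and det A):
  p(λ) = det(λ I - M) = λ^3 + λ^2 - 49λ - 59.
No integer candidate from the rational root theorem (±divisors of 59) is a root, so the roots are irrational. The cubic discriminant is Δ = 431284 > 0, so there are three distinct real roots. p(-7) = -10 and p(-6) = 55 have opposite signs, so a root lies in (-7, -6); Newton's method refines it to λ ≈ -6.8774. p(-2) = 35 and p(-1) = -10 have opposite signs, so a root lies in (-2, -1); Newton's method refines it to λ ≈ -1.2104. p(7) = -10 and p(8) = 125 have opposite signs, so a root lies in (7, 8); Newton's method refines it to λ ≈ 7.0878. Check (Vieta): the three roots sum to -1, matching tr M = -1.
Thus the eigenvalues (to 4 decimals) are -6.8774 (modulus 6.8774); -1.2104 (modulus 1.2104); 7.0878 (modulus 7.0878). The spectral radius is the largest modulus: r(A) ≈ 7.0878. (Cross-check: r(A) ≤ ||A||_2 ≈ 10.3396; equality holds whenever A is normal, though it can also hold for some non-normal A.)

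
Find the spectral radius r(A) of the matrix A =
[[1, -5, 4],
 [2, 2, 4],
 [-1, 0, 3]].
r(A) ≈ 4.0859

The eigenvalues of A are the roots of its characteristic polynomial. With M = A (coefficients from the trace, the sum of principal 2x2 minors, and det A):
  p(λ) = det(λ I - M) = λ^3 - 6λ^2 + 25λ - 64.
No integer candidate from the rational root theorem (±divisors of 64) is a root, so the roots are irrational. The cubic discriminant is Δ = -33088 < 0, so there is one real root and a complex-conjugate pair. p(3) = -16 and p(4) = 4 have opposite signs, so a root lies in (3, 4); Newton's method refines it to λ ≈ 3.8335. Dividing out (λ - (3.8335)) leaves approximately λ^2 - 2.1665λ + 16.6948. For λ^2 - 2.1665λ + 16.6948 the discriminant is -62.0855. It is negative, so the remaining roots are the complex-conjugate pair λ ≈ 1.0832 ± 3.9397i. Their product equals the constant term, so |λ|^2 ≈ 16.6948 and |λ| ≈ 4.0859.
Thus the eigenvalues (to 4 decimals) are 3.8335 (modulus 3.8335); 1.0832 ± 3.9397i (modulus 4.0859). The spectral radius is the largest modulus: r(A) ≈ 4.0859. (Cross-check: r(A) ≤ ||A||_2 ≈ 7.0681; equality holds whenever A is normal, though it can also hold for some non-normal A.)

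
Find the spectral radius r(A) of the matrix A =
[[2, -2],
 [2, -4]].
r(A) = (2 + sqrt(20))/2 ≈ 3.2361

The eigenvalues of A are the roots of its characteristic polynomial. With M = A (coefficients from the trace and determinant):
  p(λ) = det(λ I - M) = λ^2 + 2λ - 4.
For λ^2 + 2λ - 4 the discriminant is 20. It is nonnegative but not a perfect square, so the roots are real and irrational: λ = (-2 ± sqrt(20))/2 ≈ 1.2361, -3.2361.
Thus the eigenvalues (to 4 decimals) are 1.2361 (modulus 1.2361); -3.2361 (modulus 3.2361). The spectral radius is the largest modulus: r(A) = (2 + sqrt(20))/2 ≈ 3.2361. (Cross-check: r(A) ≤ ||A||_2 ≈ 5.2361; equality holds whenever A is normal, though it can also hold for some non-normal A.)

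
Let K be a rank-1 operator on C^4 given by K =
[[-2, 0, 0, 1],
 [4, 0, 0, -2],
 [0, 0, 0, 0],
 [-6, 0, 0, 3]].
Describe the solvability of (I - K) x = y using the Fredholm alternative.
(I - K) is singular (det(I - K) = 0, i.e. 1 ∈ sigma(K)). (I - K) x = y is solvable iff y ⊥ ker((I - K)^*) = span{(-2, 0, 0, 1)}, i.e. iff -2y_1 + y_4 = 0. When solvable, the solutions are x = y + c·(1, -2, 0, 3), c arbitrary (ker(I - K) = span{(1, -2, 0, 3)}, dimension 1).

K has rank 1, so it is an outer product K = u v^T: every row of K is a multiple of one row vector. Reading off the entries, u = (1, -2, 0, 3) and v = (-2, 0, 0, 1) (row i of K equals u_i·v^T). A rank-one matrix u v^T satisfies K u = u (v·u) and kills the (3)-dimensional subspace v^⊥, so its characteristic polynomial is lambda^3 (lambda - v·u) with v·u = tr K = 1. Hence the eigenvalues of I - K are 1 (multiplicity 3) and 1 - (1) = 0, so det(I - K) = 0. (Direct check: I - K =
[[3, 0, 0, -1],
 [-4, 1, 0, 2],
 [0, 0, 1, 0],
 [6, 0, 0, -2]]
has determinant 0.) So 1 is an eigenvalue of K and (I - K) is not invertible. The finite-dimensional Fredholm alternative says: either (I - K) is invertible, or ker(I - K) ≠ {0} and then range(I - K) = ker((I - K)^*)^⊥, with dim ker(I - K) = dim ker((I - K)^*). We are in the second case, so we need both kernels. Kernel of I - K: (I - K) u = u - u (v·u) = u - u = 0, so ker(I - K) = span{u} = span{(1, -2, 0, 3)} (it is exactly 1-dimensional because rank(I - K) = 3). Kernel of the adjoint: K is real, so (I - K)^* = I - K^T = I - v u^T, and (I - v u^T) v = v - v (u·v) = 0; hence ker((I - K)^*) = span{v} = span{(-2, 0, 0, 1)}. Therefore (I - K) x = y is solvable iff <y, v> = 0, i.e. iff -2y_1 + y_4 = 0. When this holds, K y = u (v·y) = 0, so (I - K) y = y and x = y is a particular solution; the full solution set is the line x = y + c·u = y + c·(1, -2, 0, 3), c ∈ C.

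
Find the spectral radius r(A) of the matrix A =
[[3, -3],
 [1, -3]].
r(A) = sqrt(24)/2 ≈ 2.4495

The eigenvalues of A are the roots of its characteristic polynomial. With M = A (coefficients from the trace and determinant):
  p(λ) = det(λ I - M) = λ^2 - 6.
For λ^2 - 6 the discriminant is 24. It is nonnegative but not a perfect square, so the roots are real and irrational: λ = ± sqrt(24)/2 ≈ 2.4495, -2.4495.
Thus the eigenvalues (to 4 decimals) are 2.4495 (modulus 2.4495); -2.4495 (modulus 2.4495). The spectral radius is the largest modulus: r(A) = sqrt(24)/2 ≈ 2.4495. (Cross-check: r(A) ≤ ||A||_2 ≈ 5.1623; equality holds whenever A is normal, though it can also hold for some non-normal A.)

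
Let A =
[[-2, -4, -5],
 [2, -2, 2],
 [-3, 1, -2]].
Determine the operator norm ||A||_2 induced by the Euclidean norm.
||A||_2 ≈ 7.1794 (= sqrt(largest eigenvalue of A^T A))

||A||_2 = sigma_max(A) = sqrt(lambda_max(A^T A)). Form the symmetric matrix M = A^T A =
[[17, 1, 20],
 [1, 21, 14],
 [20, 14, 33]].
Its characteristic polynomial (trace, sum of principal 2x2 minors, determinant of M give the coefficients) is
  p(λ) = det(λ I - M) = λ^3 - 71λ^2 + 1014λ - 576.
No integer candidate from the rational root theorem (±divisors of 576) is a root, so the roots are irrational. The cubic discriminant is Δ = 925621956 > 0, so there are three distinct real roots. p(0) = -576 and p(1) = 368 have opposite signs, so a root lies in (0, 1); Newton's method refines it to λ ≈ 0.5924. p(18) = 504 and p(19) = -82 have opposite signs, so a root lies in (18, 19); Newton's method refines it to λ ≈ 18.8631. p(51) = -882 and p(52) = 776 have opposite signs, so a root lies in (51, 52); Newton's method refines it to λ ≈ 51.5445. Check (Vieta): the three roots sum to 71, matching tr M = 71.
So the eigenvalues of A^T A are ≈ 0.5924, 18.8631, 51.5445 (all ≥ 0, as they must be for A^T A). The largest is λ_max ≈ 51.5445, hence ||A||_2 = sqrt(λ_max) ≈ 7.1794.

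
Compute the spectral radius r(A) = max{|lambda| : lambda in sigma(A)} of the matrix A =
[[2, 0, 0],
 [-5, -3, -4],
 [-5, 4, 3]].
r(A) = sqrt(7) ≈ 2.6458

The eigenvalues of A are the roots of its characteristic polynomial. With M = A (coefficients from the trace, the sum of principal 2x2 minors, and det A):
  p(λ) = det(λ I - M) = λ^3 - 2λ^2 + 7λ - 14.
By the rational root theorem any rational root is an integer divisor of 14. Testing λ = 2: p(2) = 8 - 8 + 14 - 14 = 0, so λ = 2 is a root. Dividing out (λ - 2) leaves p(λ) = (λ - 2)(λ^2 + 7). For λ^2 + 7 the discriminant is -28. It is negative, so the roots are the complex-conjugate pair λ = 0 ± (sqrt(28)/2) i ≈ 0 ± 2.6458i. For a conjugate pair the product of the roots equals the constant term, so |λ|^2 = 7 and |λ| = sqrt(7) ≈ 2.6458.
Thus the eigenvalues (to 4 decimals) are 0 ± 2.6458i (modulus 2.6458); 2 (modulus 2). The spectral radius is the largest modulus: r(A) = sqrt(7) ≈ 2.6458. (Cross-check: r(A) ≤ ||A||_2 ≈ 7.4113; equality holds whenever A is normal, though it can also hold for some non-normal A.)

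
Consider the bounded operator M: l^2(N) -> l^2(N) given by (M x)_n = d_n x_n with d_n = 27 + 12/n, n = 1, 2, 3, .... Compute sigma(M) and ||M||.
sigma(M) = {27 + 12/n : n ≥ 1} ∪ {27}; ||M|| = 39

A bounded diagonal operator on l^2 with diagonal entries d_n has spectrum equal to the closure of {d_n : n ≥ 1}: every d_n is an eigenvalue (with eigenvector e_n), so {d_n} ⊂ sigma(M); the spectrum is closed, so its closure is too; and for lambda not in the closure, (M - lambda I) has bounded inverse (the diagonal entries 1/(d_n - lambda) are bounded). For our sequence d_n = 27 + 12/n, n = 1, 2, 3, ...:
  - {d_n} = {27 + 12/n : n ≥ 1}; the only limit point is 27
  - closure = {27 + 12/n : n ≥ 1} ∪ {27}
For the norm: a diagonal operator has ||M|| = sup_n |d_n|. Here d_n = 27 + 12/n is positive and decreasing, so sup_n |d_n| = d_1 = 27 + 12 = 39. So ||M|| = 39.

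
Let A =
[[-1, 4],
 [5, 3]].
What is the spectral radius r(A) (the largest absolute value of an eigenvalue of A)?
r(A) = (2 + sqrt(96))/2 ≈ 5.899

The eigenvalues of A are the roots of its characteristic polynomial. With M = A (coefficients from the trace and determinant):
  p(λ) = det(λ I - M) = λ^2 - 2λ - 23.
For λ^2 - 2λ - 23 the discriminant is 96. It is nonnegative but not a perfect square, so the roots are real and irrational: λ = (2 ± sqrt(96))/2 ≈ 5.899, -3.899.
Thus the eigenvalues (to 4 decimals) are 5.899 (modulus 5.899); -3.899 (modulus 3.899). The spectral radius is the largest modulus: r(A) = (2 + sqrt(96))/2 ≈ 5.899. (Cross-check: r(A) ≤ ||A||_2 ≈ 6.0425; equality holds whenever A is normal, though it can also hold for some non-normal A.)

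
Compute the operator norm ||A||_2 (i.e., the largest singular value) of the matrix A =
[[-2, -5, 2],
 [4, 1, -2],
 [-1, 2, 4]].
||A||_2 ≈ 6.8145 (= sqrt(largest eigenvalue of A^T A))

||A||_2 = sigma_max(A) = sqrt(lambda_max(A^T A)). Form the symmetric matrix M = A^T A =
[[21, 12, -16],
 [12, 30, -4],
 [-16, -4, 24]].
Its characteristic polynomial (trace, sum of principal 2x2 minors, determinant of M give the coefficients) is
  p(λ) = det(λ I - M) = λ^3 - 75λ^2 + 1438λ - 5184.
No integer candidate from the rational root theorem (±divisors of 5184) is a root, so the roots are irrational. The cubic discriminant is Δ = 327488900 > 0, so there are three distinct real roots. p(4) = -568 and p(5) = 256 have opposite signs, so a root lies in (4, 5); Newton's method refines it to λ ≈ 4.6729. p(23) = 382 and p(24) = -48 have opposite signs, so a root lies in (23, 24); Newton's method refines it to λ ≈ 23.8893. p(46) = -400 and p(47) = 550 have opposite signs, so a root lies in (46, 47); Newton's method refines it to λ ≈ 46.4377. Check (Vieta): the three roots sum to 75, matching tr M = 75.
So the eigenvalues of A^T A are ≈ 4.6729, 23.8893, 46.4377 (all ≥ 0, as they must be for A^T A). The largest is λ_max ≈ 46.4377, hence ||A||_2 = sqrt(λ_max) ≈ 6.8145.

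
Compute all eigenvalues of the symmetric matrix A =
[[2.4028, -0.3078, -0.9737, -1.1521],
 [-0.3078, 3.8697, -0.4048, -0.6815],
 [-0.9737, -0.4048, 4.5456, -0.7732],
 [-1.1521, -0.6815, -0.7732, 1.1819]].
sigma(A) ≈ {0, 3, 4, 5}

A is real symmetric, so its spectrum consists of real eigenvalues. Expanding the characteristic polynomial of the displayed matrix gives
  det(λ I - A) = p(λ) = λ^4 + (-12)λ^3 + (47)λ^2 + (-60)λ + (0).
Solving p(λ) = 0 yields eigenvalues ≈ 0, 3, 4, 5. (A is shown rounded to 4 decimals, so these recover the underlying integer eigenvalues to within that precision.)
Verification: the trace of A = 12 equals the sum of eigenvalues 12, and det(A) ≈ -0.0005 matches the eigenvalue product 0.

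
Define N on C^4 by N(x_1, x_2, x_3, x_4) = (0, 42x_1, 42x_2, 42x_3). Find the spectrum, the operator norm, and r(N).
sigma(N) = {0}; ||N|| = 42; r(N) = 0. (N is nilpotent with N^4 = 0.)

On C^4, N is a strictly lower-triangular matrix with 42 on the subdiagonal and zeros elsewhere, so its characteristic polynomial is lambda^4 and every eigenvalue is 0: sigma(N) = {0}. For the operator norm, N e_i = 42e_{i+1} for i = 1, ..., 3 and N e_4 = 0, so the singular values of N are 42 (with multiplicity 3) and 0; hence ||N|| = 42. The spectral radius r(N) = max|lambda| = 0. Note ||N|| > r(N) — characteristic of non-normal nilpotent operators. Indeed N^4 = 0.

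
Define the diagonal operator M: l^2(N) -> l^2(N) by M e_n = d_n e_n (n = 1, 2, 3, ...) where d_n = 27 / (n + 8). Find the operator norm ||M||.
||M|| = 3 (attained at n = 1)

For M diagonal, ||M|| = sup_n |d_n| = sup_n 27/(n + 8). This is positive and strictly decreasing in n, so the supremum is attained at n = 1: d_1 = 27/(1 + 8) = 3. Hence ||M|| = 3.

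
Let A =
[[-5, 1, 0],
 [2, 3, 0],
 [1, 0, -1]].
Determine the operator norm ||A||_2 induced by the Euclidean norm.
||A||_2 ≈ 5.4849 (= sqrt(largest eigenvalue of A^T A))

||A||_2 = sigma_max(A) = sqrt(lambda_max(A^T A)). Form the symmetric matrix M = A^T A =
[[30, 1, -1],
 [1, 10, 0],
 [-1, 0, 1]].
Its characteristic polynomial (trace, sum of principal 2x2 minors, determinant of M give the coefficients) is
  p(λ) = det(λ I - M) = λ^3 - 41λ^2 + 338λ - 289.
No integer candidate from the rational root theorem (±divisors of 289) is a root, so the roots are irrational. The cubic discriminant is Δ = 27747849 > 0, so there are three distinct real roots. p(0) = -289 and p(1) = 9 have opposite signs, so a root lies in (0, 1); Newton's method refines it to λ ≈ 0.9654. p(9) = 161 and p(10) = -9 have opposite signs, so a root lies in (9, 10); Newton's method refines it to λ ≈ 9.9504. p(30) = -49 and p(31) = 579 have opposite signs, so a root lies in (30, 31); Newton's method refines it to λ ≈ 30.0842. Check (Vieta): the three roots sum to 41, matching tr M = 41.
So the eigenvalues of A^T A are ≈ 0.9654, 9.9504, 30.0842 (all ≥ 0, as they must be for A^T A). The largest is λ_max ≈ 30.0842, hence ||A||_2 = sqrt(λ_max) ≈ 5.4849.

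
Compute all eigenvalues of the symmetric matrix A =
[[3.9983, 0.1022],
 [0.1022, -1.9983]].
sigma(A) ≈ {-2, 4}

A is real symmetric, so its spectrum consists of real eigenvalues. Expanding the characteristic polynomial of the displayed matrix gives
  det(λ I - A) = p(λ) = λ^2 + (-2)λ + (-8).
Solving p(λ) = 0 yields eigenvalues ≈ -2, 4. (A is shown rounded to 4 decimals, so these recover the underlying integer eigenvalues to within that precision.)
Verification: the trace of A = 2 equals the sum of eigenvalues 2, and det(A) ≈ -8.0002 matches the eigenvalue product -8.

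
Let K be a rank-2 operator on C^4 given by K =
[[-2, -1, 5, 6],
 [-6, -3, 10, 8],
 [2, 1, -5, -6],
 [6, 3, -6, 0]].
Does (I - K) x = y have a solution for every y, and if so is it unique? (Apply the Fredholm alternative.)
(I - K) is invertible (det(I - K) = -80 ≠ 0), so for every y in C^4 the equation (I - K) x = y has a unique solution.

K has rank 2 and factors as K = U V^T = u1 v1^T + u2 v2^T with u1 = (2, 1, -2, 3), v1 = (0, 0, 1, 2), u2 = (-1, -3, 1, 3), v2 = (2, 1, -3, -2) (multiplying out reproduces the displayed K). The nonzero eigenvalues of U V^T coincide with those of the 2 x 2 matrix G = V^T U = [[v1·u1, v1·u2], [v2·u1, v2·u2]] = [[4, 7], [5, -14]], and by the Sylvester determinant identity det(I_4 - U V^T) = det(I_2 - V^T U) = det([[-3, -7], [-5, 15]]) = (-3)(15) - (-7)(-5) = -80. (Direct check: I - K =
[[3, 1, -5, -6],
 [6, 4, -10, -8],
 [-2, -1, 6, 6],
 [-6, -3, 6, 1]]
has determinant -80.) The finite-dimensional Fredholm alternative says: either (I - K) is invertible, or ker(I - K) ≠ {0} and then range(I - K) = ker((I - K)^*)^⊥, with dim ker(I - K) = dim ker((I - K)^*). Since det(I - K) ≠ 0, 1 is not an eigenvalue of K and ker(I - K) = {0}, so we are in the first case: for every y there is a unique x = (I - K)^(-1) y. (Explicitly, by the Woodbury identity, (I - U V^T)^(-1) = I + U (I_2 - G)^(-1) V^T.)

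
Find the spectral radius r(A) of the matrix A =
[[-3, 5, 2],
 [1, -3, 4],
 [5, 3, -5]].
r(A) ≈ 7.236

The eigenvalues of A are the roots of its characteristic polynomial. With M = A (coefficients from the trace, the sum of principal 2x2 minors, and det A):
  p(λ) = det(λ I - M) = λ^3 + 11λ^2 + 12λ - 152.
No integer candidate from the rational root theorem (±divisors of 152) is a root, so the roots are irrational. The cubic discriminant is Δ = -165200 < 0, so there is one real root and a complex-conjugate pair. p(2) = -76 and p(3) = 10 have opposite signs, so a root lies in (2, 3); Newton's method refines it to λ ≈ 2.903. Dividing out (λ - (2.903)) leaves approximately λ^2 + 13.903λ + 52.36. For λ^2 + 13.903λ + 52.36 the discriminant is -16.1473. It is negative, so the remaining roots are the complex-conjugate pair λ ≈ -6.9515 ± 2.0092i. Their product equals the constant term, so |λ|^2 ≈ 52.36 and |λ| ≈ 7.236.
Thus the eigenvalues (to 4 decimals) are 2.903 (modulus 2.903); -6.9515 ± 2.0092i (modulus 7.236). The spectral radius is the largest modulus: r(A) ≈ 7.236. (Cross-check: r(A) ≤ ||A||_2 ≈ 8.4965; equality holds whenever A is normal, though it can also hold for some non-normal A.)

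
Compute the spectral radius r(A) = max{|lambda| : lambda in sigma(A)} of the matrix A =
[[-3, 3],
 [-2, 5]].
r(A) = (2 + sqrt(40))/2 ≈ 4.1623

The eigenvalues of A are the roots of its characteristic polynomial. With M = A (coefficients from the trace and determinant):
  p(λ) = det(λ I - M) = λ^2 - 2λ - 9.
For λ^2 - 2λ - 9 the discriminant is 40. It is nonnegative but not a perfect square, so the roots are real and irrational: λ = (2 ± sqrt(40))/2 ≈ 4.1623, -2.1623.
Thus the eigenvalues (to 4 decimals) are 4.1623 (modulus 4.1623); -2.1623 (modulus 2.1623). The spectral radius is the largest modulus: r(A) = (2 + sqrt(40))/2 ≈ 4.1623. (Cross-check: r(A) ≤ ||A||_2 ≈ 6.7237; equality holds whenever A is normal, though it can also hold for some non-normal A.)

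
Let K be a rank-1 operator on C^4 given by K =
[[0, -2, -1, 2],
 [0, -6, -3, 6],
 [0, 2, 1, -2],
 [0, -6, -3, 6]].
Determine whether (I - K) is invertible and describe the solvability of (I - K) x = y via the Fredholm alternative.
(I - K) is singular (det(I - K) = 0, i.e. 1 ∈ sigma(K)). (I - K) x = y is solvable iff y ⊥ ker((I - K)^*) = span{(0, -2, -1, 2)}, i.e. iff -2y_2 - y_3 + 2y_4 = 0. When solvable, the solutions are x = y + c·(1, 3, -1, 3), c arbitrary (ker(I - K) = span{(1, 3, -1, 3)}, dimension 1).

K has rank 1, so it is an outer product K = u v^T: every row of K is a multiple of one row vector. Reading off the entries, u = (1, 3, -1, 3) and v = (0, -2, -1, 2) (row i of K equals u_i·v^T). A rank-one matrix u v^T satisfies K u = u (v·u) and kills the (3)-dimensional subspace v^⊥, so its characteristic polynomial is lambda^3 (lambda - v·u) with v·u = tr K = 1. Hence the eigenvalues of I - K are 1 (multiplicity 3) and 1 - (1) = 0, so det(I - K) = 0. (Direct check: I - K =
[[1, 2, 1, -2],
 [0, 7, 3, -6],
 [0, -2, 0, 2],
 [0, 6, 3, -5]]
has determinant 0.) So 1 is an eigenvalue of K and (I - K) is not invertible. The finite-dimensional Fredholm alternative says: either (I - K) is invertible, or ker(I - K) ≠ {0} and then range(I - K) = ker((I - K)^*)^⊥, with dim ker(I - K) = dim ker((I - K)^*). We are in the second case, so we need both kernels. Kernel of I - K: (I - K) u = u - u (v·u) = u - u = 0, so ker(I - K) = span{u} = span{(1, 3, -1, 3)} (it is exactly 1-dimensional because rank(I - K) = 3). Kernel of the adjoint: K is real, so (I - K)^* = I - K^T = I - v u^T, and (I - v u^T) v = v - v (u·v) = 0; hence ker((I - K)^*) = span{v} = span{(0, -2, -1, 2)}. Therefore (I - K) x = y is solvable iff <y, v> = 0, i.e. iff -2y_2 - y_3 + 2y_4 = 0. When this holds, K y = u (v·y) = 0, so (I - K) y = y and x = y is a particular solution; the full solution set is the line x = y + c·u = y + c·(1, 3, -1, 3), c ∈ C.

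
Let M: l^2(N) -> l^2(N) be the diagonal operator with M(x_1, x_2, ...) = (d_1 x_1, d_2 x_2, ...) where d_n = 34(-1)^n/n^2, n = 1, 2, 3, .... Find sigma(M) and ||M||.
sigma(M) = {34(-1)^n/n^2 : n ≥ 1} ∪ {0}; ||M|| = 34

A bounded diagonal operator on l^2 with diagonal entries d_n has spectrum equal to the closure of {d_n : n ≥ 1}: every d_n is an eigenvalue (with eigenvector e_n), so {d_n} ⊂ sigma(M); the spectrum is closed, so its closure is too; and for lambda not in the closure, (M - lambda I) has bounded inverse (the diagonal entries 1/(d_n - lambda) are bounded). For our sequence d_n = 34(-1)^n/n^2, n = 1, 2, 3, ...:
  - {d_n} = {34(-1)^n/n^2 : n ≥ 1}; the only limit point is 0
  - closure = {34(-1)^n/n^2 : n ≥ 1} ∪ {0}
For the norm: a diagonal operator has ||M|| = sup_n |d_n|. Here |d_n| = 34/n^2 is decreasing, so sup_n |d_n| = |d_1| = 34. So ||M|| = 34.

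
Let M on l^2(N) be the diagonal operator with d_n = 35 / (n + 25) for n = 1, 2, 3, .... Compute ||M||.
||M|| = 35/26 (attained at n = 1)

For M diagonal, ||M|| = sup_n |d_n| = sup_n 35/(n + 25). This is positive and strictly decreasing in n, so the supremum is attained at n = 1: d_1 = 35/(1 + 25) = 35/26. Hence ||M|| = 35/26.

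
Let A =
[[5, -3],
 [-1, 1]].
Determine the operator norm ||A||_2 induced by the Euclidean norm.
||A||_2 = sqrt((36 + sqrt(1280))/2) ≈ 5.9907 (= sqrt(largest eigenvalue of A^T A))

||A||_2 = sigma_max(A) = sqrt(lambda_max(A^T A)). Form the symmetric matrix M = A^T A =
[[26, -16],
 [-16, 10]].
Its characteristic polynomial (trace, determinant of M give the coefficients) is
  p(λ) = det(λ I - M) = λ^2 - 36λ + 4.
For λ^2 - 36λ + 4 the discriminant is 1280. It is nonnegative but not a perfect square, so the roots are real and irrational: λ = (36 ± sqrt(1280))/2 ≈ 35.8885, 0.1115.
So the eigenvalues of A^T A are ≈ 0.1115, 35.8885 (all ≥ 0, as they must be for A^T A). The largest is λ_max = (36 + sqrt(1280))/2 ≈ 35.8885, hence ||A||_2 = sqrt(λ_max) = sqrt((36 + sqrt(1280))/2) ≈ 5.9907.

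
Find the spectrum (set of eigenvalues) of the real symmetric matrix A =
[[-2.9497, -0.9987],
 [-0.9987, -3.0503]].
sigma(A) ≈ {-4, -2}

A is real symmetric, so its spectrum consists of real eigenvalues. Expanding the characteristic polynomial of the displayed matrix gives
  det(λ I - A) = p(λ) = λ^2 + (6)λ + (8).
Solving p(λ) = 0 yields eigenvalues ≈ -4, -2. (A is shown rounded to 4 decimals, so these recover the underlying integer eigenvalues to within that precision.)
Verification: the trace of A = -6 equals the sum of eigenvalues -6, and det(A) ≈ 8.0001 matches the eigenvalue product 8.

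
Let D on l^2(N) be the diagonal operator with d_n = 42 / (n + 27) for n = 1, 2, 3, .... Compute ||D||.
||D|| = 3/2 (attained at n = 1)

For D diagonal, ||D|| = sup_n |d_n| = sup_n 42/(n + 27). This is positive and strictly decreasing in n, so the supremum is attained at n = 1: d_1 = 42/(1 + 27) = 3/2. Hence ||D|| = 3/2.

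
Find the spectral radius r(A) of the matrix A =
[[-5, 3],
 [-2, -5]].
r(A) = sqrt(31) ≈ 5.5678

The eigenvalues of A are the roots of its characteristic polynomial. With M = A (coefficients from the trace and determinant):
  p(λ) = det(λ I - M) = λ^2 + 10λ + 31.
For λ^2 + 10λ + 31 the discriminant is -24. It is negative, so the roots are the complex-conjugate pair λ = -5 ± (sqrt(24)/2) i ≈ -5 ± 2.4495i. For a conjugate pair the product of the roots equals the constant term, so |λ|^2 = 31 and |λ| = sqrt(31) ≈ 5.5678.
Thus the eigenvalues (to 4 decimals) are -5 ± 2.4495i (modulus 5.5678). The spectral radius is the largest modulus: r(A) = sqrt(31) ≈ 5.5678. (Cross-check: r(A) ≤ ||A||_2 ≈ 6.0902; equality holds whenever A is normal, though it can also hold for some non-normal A.)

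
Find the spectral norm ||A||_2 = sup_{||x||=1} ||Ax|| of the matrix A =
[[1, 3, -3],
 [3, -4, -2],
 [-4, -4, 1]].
||A||_2 ≈ 6.8469 (= sqrt(largest eigenvalue of A^T A))

||A||_2 = sigma_max(A) = sqrt(lambda_max(A^T A)). Form the symmetric matrix M = A^T A =
[[26, 7, -13],
 [7, 41, -5],
 [-13, -5, 14]].
Its characteristic polynomial (trace, sum of principal 2x2 minors, determinant of M give the coefficients) is
  p(λ) = det(λ I - M) = λ^3 - 81λ^2 + 1761λ - 7569.
No integer candidate from the rational root theorem (±divisors of 7569) is a root, so the roots are irrational. The cubic discriminant is Δ = 299122416 > 0, so there are three distinct real roots. p(5) = -664 and p(6) = 297 have opposite signs, so a root lies in (5, 6); Newton's method refines it to λ ≈ 5.6763. p(28) = 187 and p(29) = -232 have opposite signs, so a root lies in (28, 29); Newton's method refines it to λ ≈ 28.4437. p(46) = -623 and p(47) = 92 have opposite signs, so a root lies in (46, 47); Newton's method refines it to λ ≈ 46.88. Check (Vieta): the three roots sum to 81, matching tr M = 81.
So the eigenvalues of A^T A are ≈ 5.6763, 28.4437, 46.88 (all ≥ 0, as they must be for A^T A). The largest is λ_max ≈ 46.88, hence ||A||_2 = sqrt(λ_max) ≈ 6.8469.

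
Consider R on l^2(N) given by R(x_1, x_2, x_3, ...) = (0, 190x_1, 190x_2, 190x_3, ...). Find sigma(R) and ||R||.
sigma(R) = closed disk {z in C : |z| ≤ 190}; ||R|| = 190

Note R = 190·U where U is the unit right shift (U x)_k = x_{k-1} (with x_0 := 0); so ||R|| = 190||U|| and sigma(R) = 190·sigma(U). ||R x||^2 = sum_{k≥1} |190x_k|^2 = 36100||x||^2, so ||R|| = 190 and sigma(R) ⊂ {|z| ≤ 190}. For any |lambda| < 190, the equation (R - lambda I) x = 0 forces x_1 = 0, then 190x_k = lambda x_{k+1} ⇒ x = 0, so R has no eigenvalues. But (R - lambda I) is not surjective for |lambda| < 190: solving (R - lambda I) x = e_1 would require x_n proportional to (lambda/190)^(-n), which is not in l^2. So every |lambda| < 190 lies in the residual spectrum. The boundary |lambda| = 190 is in the approximate point spectrum (the spectrum is closed). Hence sigma(R) is the closed disk of radius 190.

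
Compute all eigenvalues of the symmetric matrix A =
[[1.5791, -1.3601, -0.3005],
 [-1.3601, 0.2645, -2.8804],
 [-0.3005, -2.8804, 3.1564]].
sigma(A) ≈ {-2, 2, 5}

A is real symmetric, so its spectrum consists of real eigenvalues. Expanding the characteristic polynomial of the displayed matrix gives
  det(λ I - A) = p(λ) = λ^3 + (-5)λ^2 + (-4)λ + (20).
Solving p(λ) = 0 yields eigenvalues ≈ -2, 2, 5. (A is shown rounded to 4 decimals, so these recover the underlying integer eigenvalues to within that precision.)
Verification: the trace of A = 5 equals the sum of eigenvalues 5, and det(A) ≈ -20.0003 matches the eigenvalue product -20.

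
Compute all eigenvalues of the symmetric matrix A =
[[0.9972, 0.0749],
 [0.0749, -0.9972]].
sigma(A) ≈ {-1, 1}

A is real symmetric, so its spectrum consists of real eigenvalues. Expanding the characteristic polynomial of the displayed matrix gives
  det(λ I - A) = p(λ) = λ^2 + (0)λ + (-1).
Solving p(λ) = 0 yields eigenvalues ≈ -1, 1. (A is shown rounded to 4 decimals, so these recover the underlying integer eigenvalues to within that precision.)
Verification: the trace of A = 0 equals the sum of eigenvalues 0, and det(A) ≈ -1.0000 matches the eigenvalue product -1.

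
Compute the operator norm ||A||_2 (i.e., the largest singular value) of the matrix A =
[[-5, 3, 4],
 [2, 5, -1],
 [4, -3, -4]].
||A||_2 ≈ 9.5315 (= sqrt(largest eigenvalue of A^T A))

||A||_2 = sigma_max(A) = sqrt(lambda_max(A^T A)). Form the symmetric matrix M = A^T A =
[[45, -17, -38],
 [-17, 43, 19],
 [-38, 19, 33]].
Its characteristic polynomial (trace, sum of principal 2x2 minors, determinant of M give the coefficients) is
  p(λ) = det(λ I - M) = λ^3 - 121λ^2 + 2745λ - 529.
No integer candidate from the rational root theorem (±divisors of 529) is a root, so the roots are irrational. The cubic discriminant is Δ = 26992232432 > 0, so there are three distinct real roots. p(0) = -529 and p(1) = 2096 have opposite signs, so a root lies in (0, 1); Newton's method refines it to λ ≈ 0.1944. p(29) = 1704 and p(30) = -79 have opposite signs, so a root lies in (29, 30); Newton's method refines it to λ ≈ 29.9564. p(90) = -4579 and p(91) = 836 have opposite signs, so a root lies in (90, 91); Newton's method refines it to λ ≈ 90.8492. Check (Vieta): the three roots sum to 121, matching tr M = 121.
So the eigenvalues of A^T A are ≈ 0.1944, 29.9564, 90.8492 (all ≥ 0, as they must be for A^T A). The largest is λ_max ≈ 90.8492, hence ||A||_2 = sqrt(λ_max) ≈ 9.5315.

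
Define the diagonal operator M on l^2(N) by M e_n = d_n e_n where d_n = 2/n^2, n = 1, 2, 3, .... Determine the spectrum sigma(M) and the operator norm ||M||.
sigma(M) = {2/n^2 : n ≥ 1} ∪ {0}; ||M|| = 2

A bounded diagonal operator on l^2 with diagonal entries d_n has spectrum equal to the closure of {d_n : n ≥ 1}: every d_n is an eigenvalue (with eigenvector e_n), so {d_n} ⊂ sigma(M); the spectrum is closed, so its closure is too; and for lambda not in the closure, (M - lambda I) has bounded inverse (the diagonal entries 1/(d_n - lambda) are bounded). For our sequence d_n = 2/n^2, n = 1, 2, 3, ...:
  - {d_n} = {2/n^2 : n ≥ 1}; the only limit point is 0
  - closure = {2/n^2 : n ≥ 1} ∪ {0}
For the norm: a diagonal operator has ||M|| = sup_n |d_n|. Here d_n = 2/n^2 is positive and decreasing, so sup_n |d_n| = d_1 = 2. So ||M|| = 2.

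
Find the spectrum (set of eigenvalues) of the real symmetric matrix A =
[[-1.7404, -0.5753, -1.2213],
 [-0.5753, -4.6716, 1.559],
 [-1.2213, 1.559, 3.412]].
sigma(A) ≈ {-5, -2, 4}

A is real symmetric, so its spectrum consists of real eigenvalues. Expanding the characteristic polynomial of the displayed matrix gives
  det(λ I - A) = p(λ) = λ^3 + (3)λ^2 + (-18)λ + (-40).
Solving p(λ) = 0 yields eigenvalues ≈ -5, -2, 4. (A is shown rounded to 4 decimals, so these recover the underlying integer eigenvalues to within that precision.)
Verification: the trace of A = -3 equals the sum of eigenvalues -3, and det(A) ≈ 40.0006 matches the eigenvalue product 40.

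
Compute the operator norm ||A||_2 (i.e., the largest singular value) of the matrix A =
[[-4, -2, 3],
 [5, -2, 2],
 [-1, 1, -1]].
||A||_2 ≈ 6.5016 (= sqrt(largest eigenvalue of A^T A))

||A||_2 = sigma_max(A) = sqrt(lambda_max(A^T A)). Form the symmetric matrix M = A^T A =
[[42, -3, -1],
 [-3, 9, -11],
 [-1, -11, 14]].
Its characteristic polynomial (trace, sum of principal 2x2 minors, determinant of M give the coefficients) is
  p(λ) = det(λ I - M) = λ^3 - 65λ^2 + 961λ - 9.
No integer candidate from the rational root theorem (±divisors of 9) is a root, so the roots are irrational. The cubic discriminant is Δ = 352092144 > 0, so there are three distinct real roots. p(0) = -9 and p(1) = 888 have opposite signs, so a root lies in (0, 1); Newton's method refines it to λ ≈ 0.0094. p(22) = 321 and p(23) = -124 have opposite signs, so a root lies in (22, 23); Newton's method refines it to λ ≈ 22.7201. p(42) = -219 and p(43) = 636 have opposite signs, so a root lies in (42, 43); Newton's method refines it to λ ≈ 42.2705. Check (Vieta): the three roots sum to 65, matching tr M = 65.
So the eigenvalues of A^T A are ≈ 0.0094, 22.7201, 42.2705 (all ≥ 0, as they must be for A^T A). The largest is λ_max ≈ 42.2705, hence ||A||_2 = sqrt(λ_max) ≈ 6.5016.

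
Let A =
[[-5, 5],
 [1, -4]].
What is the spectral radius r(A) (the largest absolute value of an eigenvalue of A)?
r(A) = (9 + sqrt(21))/2 ≈ 6.7913

The eigenvalues of A are the roots of its characteristic polynomial. With M = A (coefficients from the trace and determinant):
  p(λ) = det(λ I - M) = λ^2 + 9λ + 15.
For λ^2 + 9λ + 15 the discriminant is 21. It is nonnegative but not a perfect square, so the roots are real and irrational: λ = (-9 ± sqrt(21))/2 ≈ -2.2087, -6.7913.
Thus the eigenvalues (to 4 decimals) are -2.2087 (modulus 2.2087); -6.7913 (modulus 6.7913). The spectral radius is the largest modulus: r(A) = (9 + sqrt(21))/2 ≈ 6.7913. (Cross-check: r(A) ≤ ||A||_2 ≈ 7.9658; equality holds whenever A is normal, though it can also hold for some non-normal A.)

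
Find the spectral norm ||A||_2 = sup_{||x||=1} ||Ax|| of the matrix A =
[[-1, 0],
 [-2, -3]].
||A||_2 = sqrt((14 + sqrt(160))/2) ≈ 3.6503 (= sqrt(largest eigenvalue of A^T A))

||A||_2 = sigma_max(A) = sqrt(lambda_max(A^T A)). Form the symmetric matrix M = A^T A =
[[5, 6],
 [6, 9]].
Its characteristic polynomial (trace, determinant of M give the coefficients) is
  p(λ) = det(λ I - M) = λ^2 - 14λ + 9.
For λ^2 - 14λ + 9 the discriminant is 160. It is nonnegative but not a perfect square, so the roots are real and irrational: λ = (14 ± sqrt(160))/2 ≈ 13.3246, 0.6754.
So the eigenvalues of A^T A are ≈ 0.6754, 13.3246 (all ≥ 0, as they must be for A^T A). The largest is λ_max = (14 + sqrt(160))/2 ≈ 13.3246, hence ||A||_2 = sqrt(λ_max) = sqrt((14 + sqrt(160))/2) ≈ 3.6503.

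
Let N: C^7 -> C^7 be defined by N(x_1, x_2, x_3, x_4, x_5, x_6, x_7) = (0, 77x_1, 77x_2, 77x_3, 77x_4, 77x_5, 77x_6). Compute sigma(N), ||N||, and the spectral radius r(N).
sigma(N) = {0}; ||N|| = 77; r(N) = 0. (N is nilpotent with N^7 = 0.)

On C^7, N is a strictly lower-triangular matrix with 77 on the subdiagonal and zeros elsewhere, so its characteristic polynomial is lambda^7 and every eigenvalue is 0: sigma(N) = {0}. For the operator norm, N e_i = 77e_{i+1} for i = 1, ..., 6 and N e_7 = 0, so the singular values of N are 77 (with multiplicity 6) and 0; hence ||N|| = 77. The spectral radius r(N) = max|lambda| = 0. Note ||N|| > r(N) — characteristic of non-normal nilpotent operators. Indeed N^7 = 0.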